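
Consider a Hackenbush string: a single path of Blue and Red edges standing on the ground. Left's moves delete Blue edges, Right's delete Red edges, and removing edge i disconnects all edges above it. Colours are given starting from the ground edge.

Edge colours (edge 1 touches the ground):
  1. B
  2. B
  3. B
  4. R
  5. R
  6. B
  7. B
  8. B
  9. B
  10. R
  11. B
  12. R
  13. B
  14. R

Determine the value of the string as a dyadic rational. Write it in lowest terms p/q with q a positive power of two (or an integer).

5077/2048

Prefix values for B B B R R B B B B R B R B R via {L|R} + simplicity:
step 1: add B to get B; options L={ 0 } R={ ∅ } = 1
step 2: add B to get BB; options L={ 0,1 } R={ ∅ } = 2
step 3: add B to get BBB; options L={ 0,1,2 } R={ ∅ } = 3
step 4: add R to get BBBR; options L={ 0,1,2 } R={ 3 } = 5/2
step 5: add R to get BBBRR; options L={ 0,1,2 } R={ 5/2,3 } = 9/4
step 6: add B to get BBBRRB; options L={ 0,1,2,9/4 } R={ 5/2,3 } = 19/8
step 7: add B to get BBBRRBB; options L={ 0,1,2,9/4,19/8 } R={ 5/2,3 } = 39/16
step 8: add B to get BBBRRBBB; options L={ 0,1,2,9/4,19/8,39/16 } R={ 5/2,3 } = 79/32
step 9: add B to get BBBRRBBBB; options L={ 0,1,2,9/4,19/8,39/16,79/32 } R={ 5/2,3 } = 159/64
step 10: add R to get BBBRRBBBBR; options L={ 0,1,2,9/4,19/8,39/16,79/32 } R={ 159/64,5/2,3 } = 317/128
step 11: add B to get BBBRRBBBBRB; options L={ 0,1,2,9/4,19/8,39/16,79/32,317/128 } R={ 159/64,5/2,3 } = 635/256
step 12: add R to get BBBRRBBBBRBR; options L={ 0,1,2,9/4,19/8,39/16,79/32,317/128 } R={ 635/256,159/64,5/2,3 } = 1269/512
step 13: add B to get BBBRRBBBBRBRB; options L={ 0,1,2,9/4,19/8,39/16,79/32,317/128,1269/512 } R={ 635/256,159/64,5/2,3 } = 2539/1024
step 14: add R to get BBBRRBBBBRBRBR; options L={ 0,1,2,9/4,19/8,39/16,79/32,317/128,1269/512 } R={ 2539/1024,635/256,159/64,5/2,3 } = 5077/2048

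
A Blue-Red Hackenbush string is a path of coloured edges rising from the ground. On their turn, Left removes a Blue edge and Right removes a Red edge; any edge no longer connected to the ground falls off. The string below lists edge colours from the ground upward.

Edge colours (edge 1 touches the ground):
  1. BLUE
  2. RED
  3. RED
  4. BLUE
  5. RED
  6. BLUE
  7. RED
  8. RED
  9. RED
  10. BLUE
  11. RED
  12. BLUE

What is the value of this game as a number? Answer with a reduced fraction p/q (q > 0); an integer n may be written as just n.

651/2048

1 of 12 · B · max L 0 · min R +∞ = 1
2 of 12 · BR · max L 0 · min R 1 = 1/2
3 of 12 · BRR · max L 0 · min R 1/2 = 1/4
4 of 12 · BRRB · max L 1/4 · min R 1/2 = 3/8
5 of 12 · BRRBR · max L 1/4 · min R 3/8 = 5/16
6 of 12 · BRRBRB · max L 5/16 · min R 3/8 = 11/32
7 of 12 · BRRBRBR · max L 5/16 · min R 11/32 = 21/64
8 of 12 · BRRBRBRR · max L 5/16 · min R 21/64 = 41/128
9 of 12 · BRRBRBRRR · max L 5/16 · min R 41/128 = 81/256
10 of 12 · BRRBRBRRRB · max L 81/256 · min R 41/128 = 163/512
11 of 12 · BRRBRBRRRBR · max L 81/256 · min R 163/512 = 325/1024
12 of 12 · BRRBRBRRRBRB · max L 325/1024 · min R 163/512 = 651/2048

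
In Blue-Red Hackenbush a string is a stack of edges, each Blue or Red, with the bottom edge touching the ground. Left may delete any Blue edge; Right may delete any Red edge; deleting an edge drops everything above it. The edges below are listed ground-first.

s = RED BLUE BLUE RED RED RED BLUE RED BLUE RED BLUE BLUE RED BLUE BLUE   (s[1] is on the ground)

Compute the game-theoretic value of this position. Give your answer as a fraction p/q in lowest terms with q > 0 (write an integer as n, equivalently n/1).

val_1 [R]  L=[—]  R=[0]  so -1
val_2 [RB]  L=[-1]  R=[0]  so -1/2
val_3 [RBB]  L=[-1,-1/2]  R=[0]  so -1/4
val_4 [RBBR]  L=[-1,-1/2]  R=[-1/4,0]  so -3/8
val_5 [RBBRR]  L=[-1,-1/2]  R=[-3/8,-1/4,0]  so -7/16
val_6 [RBBRRR]  L=[-1,-1/2]  R=[-7/16,-3/8,-1/4,0]  so -15/32
val_7 [RBBRRRB]  L=[-1,-1/2,-15/32]  R=[-7/16,-3/8,-1/4,0]  so -29/64
val_8 [RBBRRRBR]  L=[-1,-1/2,-15/32]  R=[-29/64,-7/16,-3/8,-1/4,0]  so -59/128
val_9 [RBBRRRBRB]  L=[-1,-1/2,-15/32,-59/128]  R=[-29/64,-7/16,-3/8,-1/4,0]  so -117/256
val_10 [RBBRRRBRBR]  L=[-1,-1/2,-15/32,-59/128]  R=[-117/256,-29/64,-7/16,-3/8,-1/4,0]  so -235/512
val_11 [RBBRRRBRBRB]  L=[-1,-1/2,-15/32,-59/128,-235/512]  R=[-117/256,-29/64,-7/16,-3/8,-1/4,0]  so -469/1024
val_12 [RBBRRRBRBRBB]  L=[-1,-1/2,-15/32,-59/128,-235/512,-469/1024]  R=[-117/256,-29/64,-7/16,-3/8,-1/4,0]  so -937/2048
val_13 [RBBRRRBRBRBBR]  L=[-1,-1/2,-15/32,-59/128,-235/512,-469/1024]  R=[-937/2048,-117/256,-29/64,-7/16,-3/8,-1/4,0]  so -1875/4096
val_14 [RBBRRRBRBRBBRB]  L=[-1,-1/2,-15/32,-59/128,-235/512,-469/1024,-1875/4096]  R=[-937/2048,-117/256,-29/64,-7/16,-3/8,-1/4,0]  so -3749/8192
val_15 [RBBRRRBRBRBBRBB]  L=[-1,-1/2,-15/32,-59/128,-235/512,-469/1024,-1875/4096,-3749/8192]  R=[-937/2048,-117/256,-29/64,-7/16,-3/8,-1/4,0]  so -7497/16384

-7497/16384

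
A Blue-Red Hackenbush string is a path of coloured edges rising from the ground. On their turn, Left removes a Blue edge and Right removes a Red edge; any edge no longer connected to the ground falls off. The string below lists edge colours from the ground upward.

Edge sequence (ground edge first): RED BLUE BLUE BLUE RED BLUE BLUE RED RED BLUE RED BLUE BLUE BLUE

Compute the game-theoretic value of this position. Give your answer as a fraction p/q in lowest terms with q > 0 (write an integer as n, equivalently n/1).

step 1: add RED to get R; options L={ (no moves) } R={ 0 } — -1
step 2: add BLUE to get RB; options L={ -1 } R={ 0 } — -1/2
step 3: add BLUE to get RBB; options L={ -1, -1/2 } R={ 0 } — -1/4
step 4: add BLUE to get RBBB; options L={ -1, -1/2, -1/4 } R={ 0 } — -1/8
step 5: add RED to get RBBBR; options L={ -1, -1/2, -1/4 } R={ -1/8, 0 } — -3/16
step 6: add BLUE to get RBBBRB; options L={ -1, -1/2, -1/4, -3/16 } R={ -1/8, 0 } — -5/32
step 7: add BLUE to get RBBBRBB; options L={ -1, -1/2, -1/4, -3/16, -5/32 } R={ -1/8, 0 } — -9/64
step 8: add RED to get RBBBRBBR; options L={ -1, -1/2, -1/4, -3/16, -5/32 } R={ -9/64, -1/8, 0 } — -19/128
step 9: add RED to get RBBBRBBRR; options L={ -1, -1/2, -1/4, -3/16, -5/32 } R={ -19/128, -9/64, -1/8, 0 } — -39/256
step 10: add BLUE to get RBBBRBBRRB; options L={ -1, -1/2, -1/4, -3/16, -5/32, -39/256 } R={ -19/128, -9/64, -1/8, 0 } — -77/512
step 11: add RED to get RBBBRBBRRBR; options L={ -1, -1/2, -1/4, -3/16, -5/32, -39/256 } R={ -77/512, -19/128, -9/64, -1/8, 0 } — -155/1024
step 12: add BLUE to get RBBBRBBRRBRB; options L={ -1, -1/2, -1/4, -3/16, -5/32, -39/256, -155/1024 } R={ -77/512, -19/128, -9/64, -1/8, 0 } — -309/2048
step 13: add BLUE to get RBBBRBBRRBRBB; options L={ -1, -1/2, -1/4, -3/16, -5/32, -39/256, -155/1024, -309/2048 } R={ -77/512, -19/128, -9/64, -1/8, 0 } — -617/4096
step 14: add BLUE to get RBBBRBBRRBRBBB; options L={ -1, -1/2, -1/4, -3/16, -5/32, -39/256, -155/1024, -309/2048, -617/4096 } R={ -77/512, -19/128, -9/64, -1/8, 0 } — -1233/8192

-1233/8192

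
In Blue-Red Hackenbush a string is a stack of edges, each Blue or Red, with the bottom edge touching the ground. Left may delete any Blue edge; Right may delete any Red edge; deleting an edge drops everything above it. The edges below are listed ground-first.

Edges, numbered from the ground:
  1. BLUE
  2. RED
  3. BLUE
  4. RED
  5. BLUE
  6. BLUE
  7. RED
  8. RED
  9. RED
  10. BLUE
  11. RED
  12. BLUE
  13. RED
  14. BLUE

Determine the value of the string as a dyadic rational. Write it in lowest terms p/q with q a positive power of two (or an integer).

Recurse on prefixes of the 14-edge string BLUE RED BLUE RED BLUE BLUE RED RED RED BLUE RED BLUE RED BLUE:
B: Left { 0 }, Right { — } — simplest 1
BR: Left { 0 }, Right { 1 } — simplest 1/2
BRB: Left { 0 1/2 }, Right { 1 } — simplest 3/4
BRBR: Left { 0 1/2 }, Right { 3/4 1 } — simplest 5/8
BRBRB: Left { 0 1/2 5/8 }, Right { 3/4 1 } — simplest 11/16
BRBRBB: Left { 0 1/2 5/8 11/16 }, Right { 3/4 1 } — simplest 23/32
BRBRBBR: Left { 0 1/2 5/8 11/16 }, Right { 23/32 3/4 1 } — simplest 45/64
BRBRBBRR: Left { 0 1/2 5/8 11/16 }, Right { 45/64 23/32 3/4 1 } — simplest 89/128
BRBRBBRRR: Left { 0 1/2 5/8 11/16 }, Right { 89/128 45/64 23/32 3/4 1 } — simplest 177/256
BRBRBBRRRB: Left { 0 1/2 5/8 11/16 177/256 }, Right { 89/128 45/64 23/32 3/4 1 } — simplest 355/512
BRBRBBRRRBR: Left { 0 1/2 5/8 11/16 177/256 }, Right { 355/512 89/128 45/64 23/32 3/4 1 } — simplest 709/1024
BRBRBBRRRBRB: Left { 0 1/2 5/8 11/16 177/256 709/1024 }, Right { 355/512 89/128 45/64 23/32 3/4 1 } — simplest 1419/2048
BRBRBBRRRBRBR: Left { 0 1/2 5/8 11/16 177/256 709/1024 }, Right { 1419/2048 355/512 89/128 45/64 23/32 3/4 1 } — simplest 2837/4096
BRBRBBRRRBRBRB: Left { 0 1/2 5/8 11/16 177/256 709/1024 2837/4096 }, Right { 1419/2048 355/512 89/128 45/64 23/32 3/4 1 } — simplest 5675/8192

5675/8192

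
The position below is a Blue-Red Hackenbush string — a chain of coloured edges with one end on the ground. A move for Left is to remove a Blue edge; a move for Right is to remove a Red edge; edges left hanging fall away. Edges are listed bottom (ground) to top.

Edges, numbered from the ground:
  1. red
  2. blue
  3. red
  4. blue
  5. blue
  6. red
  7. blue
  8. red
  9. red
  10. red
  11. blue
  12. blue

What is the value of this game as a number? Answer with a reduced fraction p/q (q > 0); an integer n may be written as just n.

-1209/2048

Prefix values for red blue red blue blue red blue red red red blue blue via {L|R} + simplicity:
r: Left { — }, Right { 0 } gives simplest -1
rb: Left { -1 }, Right { 0 } gives simplest -1/2
rbr: Left { -1 }, Right { -1/2, 0 } gives simplest -3/4
rbrb: Left { -1, -3/4 }, Right { -1/2, 0 } gives simplest -5/8
rbrbb: Left { -1, -3/4, -5/8 }, Right { -1/2, 0 } gives simplest -9/16
rbrbbr: Left { -1, -3/4, -5/8 }, Right { -9/16, -1/2, 0 } gives simplest -19/32
rbrbbrb: Left { -1, -3/4, -5/8, -19/32 }, Right { -9/16, -1/2, 0 } gives simplest -37/64
rbrbbrbr: Left { -1, -3/4, -5/8, -19/32 }, Right { -37/64, -9/16, -1/2, 0 } gives simplest -75/128
rbrbbrbrr: Left { -1, -3/4, -5/8, -19/32 }, Right { -75/128, -37/64, -9/16, -1/2, 0 } gives simplest -151/256
rbrbbrbrrr: Left { -1, -3/4, -5/8, -19/32 }, Right { -151/256, -75/128, -37/64, -9/16, -1/2, 0 } gives simplest -303/512
rbrbbrbrrrb: Left { -1, -3/4, -5/8, -19/32, -303/512 }, Right { -151/256, -75/128, -37/64, -9/16, -1/2, 0 } gives simplest -605/1024
rbrbbrbrrrbb: Left { -1, -3/4, -5/8, -19/32, -303/512, -605/1024 }, Right { -151/256, -75/128, -37/64, -9/16, -1/2, 0 } gives simplest -1209/2048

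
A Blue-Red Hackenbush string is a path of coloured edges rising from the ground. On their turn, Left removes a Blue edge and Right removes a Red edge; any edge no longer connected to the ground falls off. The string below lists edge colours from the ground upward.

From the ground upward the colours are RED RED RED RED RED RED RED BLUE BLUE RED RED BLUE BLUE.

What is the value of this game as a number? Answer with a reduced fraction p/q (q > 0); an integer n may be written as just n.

-409/64

Prefix values for RED RED RED RED RED RED RED BLUE BLUE RED RED BLUE BLUE via {L|R} + simplicity:
edge 1 of 13 (RED): { · | 0 } ⇒ -1
edge 2 of 13 (RED): { · | -1 0 } ⇒ -2
edge 3 of 13 (RED): { · | -2 -1 0 } ⇒ -3
edge 4 of 13 (RED): { · | -3 -2 -1 0 } ⇒ -4
edge 5 of 13 (RED): { · | -4 -3 -2 -1 0 } ⇒ -5
edge 6 of 13 (RED): { · | -5 -4 -3 -2 -1 0 } ⇒ -6
edge 7 of 13 (RED): { · | -6 -5 -4 -3 -2 -1 0 } ⇒ -7
edge 8 of 13 (BLUE): { -7 | -6 -5 -4 -3 -2 -1 0 } ⇒ -13/2
edge 9 of 13 (BLUE): { -7 -13/2 | -6 -5 -4 -3 -2 -1 0 } ⇒ -25/4
edge 10 of 13 (RED): { -7 -13/2 | -25/4 -6 -5 -4 -3 -2 -1 0 } ⇒ -51/8
edge 11 of 13 (RED): { -7 -13/2 | -51/8 -25/4 -6 -5 -4 -3 -2 -1 0 } ⇒ -103/16
edge 12 of 13 (BLUE): { -7 -13/2 -103/16 | -51/8 -25/4 -6 -5 -4 -3 -2 -1 0 } ⇒ -205/32
edge 13 of 13 (BLUE): { -7 -13/2 -103/16 -205/32 | -51/8 -25/4 -6 -5 -4 -3 -2 -1 0 } ⇒ -409/64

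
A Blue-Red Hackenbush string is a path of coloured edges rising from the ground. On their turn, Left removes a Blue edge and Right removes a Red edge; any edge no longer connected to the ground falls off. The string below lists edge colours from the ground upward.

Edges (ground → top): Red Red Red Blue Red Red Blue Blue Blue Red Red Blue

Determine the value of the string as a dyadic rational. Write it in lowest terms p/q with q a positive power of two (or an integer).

Prefix values for Red Red Red Blue Red Red Blue Blue Blue Red Red Blue via {L|R} + simplicity:
1 of 12 · R · max L −∞ · min R 0 = -1
2 of 12 · RR · max L −∞ · min R -1 = -2
3 of 12 · RRR · max L −∞ · min R -2 = -3
4 of 12 · RRRB · max L -3 · min R -2 = -5/2
5 of 12 · RRRBR · max L -3 · min R -5/2 = -11/4
6 of 12 · RRRBRR · max L -3 · min R -11/4 = -23/8
7 of 12 · RRRBRRB · max L -23/8 · min R -11/4 = -45/16
8 of 12 · RRRBRRBB · max L -45/16 · min R -11/4 = -89/32
9 of 12 · RRRBRRBBB · max L -89/32 · min R -11/4 = -177/64
10 of 12 · RRRBRRBBBR · max L -89/32 · min R -177/64 = -355/128
11 of 12 · RRRBRRBBBRR · max L -89/32 · min R -355/128 = -711/256
12 of 12 · RRRBRRBBBRRB · max L -711/256 · min R -355/128 = -1421/512

-1421/512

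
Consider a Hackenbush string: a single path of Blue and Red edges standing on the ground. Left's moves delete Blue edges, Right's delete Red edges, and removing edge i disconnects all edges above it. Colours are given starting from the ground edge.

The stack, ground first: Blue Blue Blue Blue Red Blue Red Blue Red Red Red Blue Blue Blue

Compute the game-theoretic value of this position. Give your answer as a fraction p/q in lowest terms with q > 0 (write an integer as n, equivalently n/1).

3727/1024

Recurse on prefixes of the 14-edge string Blue Blue Blue Blue Red Blue Red Blue Red Red Red Blue Blue Blue:
edge 1 of 14 (Blue): { 0 | (no moves) } => 1
edge 2 of 14 (Blue): { 0,1 | (no moves) } => 2
edge 3 of 14 (Blue): { 0,1,2 | (no moves) } => 3
edge 4 of 14 (Blue): { 0,1,2,3 | (no moves) } => 4
edge 5 of 14 (Red): { 0,1,2,3 | 4 } => 7/2
edge 6 of 14 (Blue): { 0,1,2,3,7/2 | 4 } => 15/4
edge 7 of 14 (Red): { 0,1,2,3,7/2 | 15/4,4 } => 29/8
edge 8 of 14 (Blue): { 0,1,2,3,7/2,29/8 | 15/4,4 } => 59/16
edge 9 of 14 (Red): { 0,1,2,3,7/2,29/8 | 59/16,15/4,4 } => 117/32
edge 10 of 14 (Red): { 0,1,2,3,7/2,29/8 | 117/32,59/16,15/4,4 } => 233/64
edge 11 of 14 (Red): { 0,1,2,3,7/2,29/8 | 233/64,117/32,59/16,15/4,4 } => 465/128
edge 12 of 14 (Blue): { 0,1,2,3,7/2,29/8,465/128 | 233/64,117/32,59/16,15/4,4 } => 931/256
edge 13 of 14 (Blue): { 0,1,2,3,7/2,29/8,465/128,931/256 | 233/64,117/32,59/16,15/4,4 } => 1863/512
edge 14 of 14 (Blue): { 0,1,2,3,7/2,29/8,465/128,931/256,1863/512 | 233/64,117/32,59/16,15/4,4 } => 3727/1024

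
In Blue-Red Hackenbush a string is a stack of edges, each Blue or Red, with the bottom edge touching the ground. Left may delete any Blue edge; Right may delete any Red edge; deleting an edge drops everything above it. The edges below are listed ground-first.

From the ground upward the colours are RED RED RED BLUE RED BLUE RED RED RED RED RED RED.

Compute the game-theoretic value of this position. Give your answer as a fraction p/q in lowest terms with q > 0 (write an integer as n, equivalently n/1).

Build g(s[:k]) for k = 1..12, string s = RED RED RED BLUE RED BLUE RED RED RED RED RED RED.
R: Left { · }, Right { 0 } gives simplest -1
RR: Left { · }, Right { -1,0 } gives simplest -2
RRR: Left { · }, Right { -2,-1,0 } gives simplest -3
RRRB: Left { -3 }, Right { -2,-1,0 } gives simplest -5/2
RRRBR: Left { -3 }, Right { -5/2,-2,-1,0 } gives simplest -11/4
RRRBRB: Left { -3,-11/4 }, Right { -5/2,-2,-1,0 } gives simplest -21/8
RRRBRBR: Left { -3,-11/4 }, Right { -21/8,-5/2,-2,-1,0 } gives simplest -43/16
RRRBRBRR: Left { -3,-11/4 }, Right { -43/16,-21/8,-5/2,-2,-1,0 } gives simplest -87/32
RRRBRBRRR: Left { -3,-11/4 }, Right { -87/32,-43/16,-21/8,-5/2,-2,-1,0 } gives simplest -175/64
RRRBRBRRRR: Left { -3,-11/4 }, Right { -175/64,-87/32,-43/16,-21/8,-5/2,-2,-1,0 } gives simplest -351/128
RRRBRBRRRRR: Left { -3,-11/4 }, Right { -351/128,-175/64,-87/32,-43/16,-21/8,-5/2,-2,-1,0 } gives simplest -703/256
RRRBRBRRRRRR: Left { -3,-11/4 }, Right { -703/256,-351/128,-175/64,-87/32,-43/16,-21/8,-5/2,-2,-1,0 } gives simplest -1407/512

-1407/512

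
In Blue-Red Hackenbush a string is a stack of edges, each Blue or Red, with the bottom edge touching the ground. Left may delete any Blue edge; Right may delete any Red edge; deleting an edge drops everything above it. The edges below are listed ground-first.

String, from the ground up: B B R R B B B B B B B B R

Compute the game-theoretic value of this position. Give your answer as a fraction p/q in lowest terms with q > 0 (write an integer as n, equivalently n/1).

step 1: add B to get B; options L={ 0 } R={ · } ⇒ 1
step 2: add B to get BB; options L={ 0; 1 } R={ · } ⇒ 2
step 3: add R to get BBR; options L={ 0; 1 } R={ 2 } ⇒ 3/2
step 4: add R to get BBRR; options L={ 0; 1 } R={ 3/2; 2 } ⇒ 5/4
step 5: add B to get BBRRB; options L={ 0; 1; 5/4 } R={ 3/2; 2 } ⇒ 11/8
step 6: add B to get BBRRBB; options L={ 0; 1; 5/4; 11/8 } R={ 3/2; 2 } ⇒ 23/16
step 7: add B to get BBRRBBB; options L={ 0; 1; 5/4; 11/8; 23/16 } R={ 3/2; 2 } ⇒ 47/32
step 8: add B to get BBRRBBBB; options L={ 0; 1; 5/4; 11/8; 23/16; 47/32 } R={ 3/2; 2 } ⇒ 95/64
step 9: add B to get BBRRBBBBB; options L={ 0; 1; 5/4; 11/8; 23/16; 47/32; 95/64 } R={ 3/2; 2 } ⇒ 191/128
step 10: add B to get BBRRBBBBBB; options L={ 0; 1; 5/4; 11/8; 23/16; 47/32; 95/64; 191/128 } R={ 3/2; 2 } ⇒ 383/256
step 11: add B to get BBRRBBBBBBB; options L={ 0; 1; 5/4; 11/8; 23/16; 47/32; 95/64; 191/128; 383/256 } R={ 3/2; 2 } ⇒ 767/512
step 12: add B to get BBRRBBBBBBBB; options L={ 0; 1; 5/4; 11/8; 23/16; 47/32; 95/64; 191/128; 383/256; 767/512 } R={ 3/2; 2 } ⇒ 1535/1024
step 13: add R to get BBRRBBBBBBBBR; options L={ 0; 1; 5/4; 11/8; 23/16; 47/32; 95/64; 191/128; 383/256; 767/512 } R={ 1535/1024; 3/2; 2 } ⇒ 3069/2048

3069/2048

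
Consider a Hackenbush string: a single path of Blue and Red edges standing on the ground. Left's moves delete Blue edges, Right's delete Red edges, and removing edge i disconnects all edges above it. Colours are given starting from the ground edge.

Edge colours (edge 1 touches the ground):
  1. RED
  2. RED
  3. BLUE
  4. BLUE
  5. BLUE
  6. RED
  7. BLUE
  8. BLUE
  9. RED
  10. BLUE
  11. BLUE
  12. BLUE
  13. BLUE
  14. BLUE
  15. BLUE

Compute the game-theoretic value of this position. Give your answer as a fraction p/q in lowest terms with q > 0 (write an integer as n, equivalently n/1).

-9345/8192

Recurse on prefixes of the 15-edge string RED RED BLUE BLUE BLUE RED BLUE BLUE RED BLUE BLUE BLUE BLUE BLUE BLUE:
edge 1 of 15 (RED): {  | 0 } → -1
edge 2 of 15 (RED): {  | -1 0 } → -2
edge 3 of 15 (BLUE): { -2 | -1 0 } → -3/2
edge 4 of 15 (BLUE): { -2 -3/2 | -1 0 } → -5/4
edge 5 of 15 (BLUE): { -2 -3/2 -5/4 | -1 0 } → -9/8
edge 6 of 15 (RED): { -2 -3/2 -5/4 | -9/8 -1 0 } → -19/16
edge 7 of 15 (BLUE): { -2 -3/2 -5/4 -19/16 | -9/8 -1 0 } → -37/32
edge 8 of 15 (BLUE): { -2 -3/2 -5/4 -19/16 -37/32 | -9/8 -1 0 } → -73/64
edge 9 of 15 (RED): { -2 -3/2 -5/4 -19/16 -37/32 | -73/64 -9/8 -1 0 } → -147/128
edge 10 of 15 (BLUE): { -2 -3/2 -5/4 -19/16 -37/32 -147/128 | -73/64 -9/8 -1 0 } → -293/256
edge 11 of 15 (BLUE): { -2 -3/2 -5/4 -19/16 -37/32 -147/128 -293/256 | -73/64 -9/8 -1 0 } → -585/512
edge 12 of 15 (BLUE): { -2 -3/2 -5/4 -19/16 -37/32 -147/128 -293/256 -585/512 | -73/64 -9/8 -1 0 } → -1169/1024
edge 13 of 15 (BLUE): { -2 -3/2 -5/4 -19/16 -37/32 -147/128 -293/256 -585/512 -1169/1024 | -73/64 -9/8 -1 0 } → -2337/2048
edge 14 of 15 (BLUE): { -2 -3/2 -5/4 -19/16 -37/32 -147/128 -293/256 -585/512 -1169/1024 -2337/2048 | -73/64 -9/8 -1 0 } → -4673/4096
edge 15 of 15 (BLUE): { -2 -3/2 -5/4 -19/16 -37/32 -147/128 -293/256 -585/512 -1169/1024 -2337/2048 -4673/4096 | -73/64 -9/8 -1 0 } → -9345/8192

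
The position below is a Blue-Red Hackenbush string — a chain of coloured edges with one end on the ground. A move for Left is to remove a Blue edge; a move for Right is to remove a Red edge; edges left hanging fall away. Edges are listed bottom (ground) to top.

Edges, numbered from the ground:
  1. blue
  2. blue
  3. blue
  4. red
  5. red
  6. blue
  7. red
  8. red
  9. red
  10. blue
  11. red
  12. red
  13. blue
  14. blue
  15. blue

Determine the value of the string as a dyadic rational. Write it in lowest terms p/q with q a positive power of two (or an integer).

edge 1 of 15 (blue): { 0 |  } — 1
edge 2 of 15 (blue): { 0,1 |  } — 2
edge 3 of 15 (blue): { 0,1,2 |  } — 3
edge 4 of 15 (red): { 0,1,2 | 3 } — 5/2
edge 5 of 15 (red): { 0,1,2 | 5/2,3 } — 9/4
edge 6 of 15 (blue): { 0,1,2,9/4 | 5/2,3 } — 19/8
edge 7 of 15 (red): { 0,1,2,9/4 | 19/8,5/2,3 } — 37/16
edge 8 of 15 (red): { 0,1,2,9/4 | 37/16,19/8,5/2,3 } — 73/32
edge 9 of 15 (red): { 0,1,2,9/4 | 73/32,37/16,19/8,5/2,3 } — 145/64
edge 10 of 15 (blue): { 0,1,2,9/4,145/64 | 73/32,37/16,19/8,5/2,3 } — 291/128
edge 11 of 15 (red): { 0,1,2,9/4,145/64 | 291/128,73/32,37/16,19/8,5/2,3 } — 581/256
edge 12 of 15 (red): { 0,1,2,9/4,145/64 | 581/256,291/128,73/32,37/16,19/8,5/2,3 } — 1161/512
edge 13 of 15 (blue): { 0,1,2,9/4,145/64,1161/512 | 581/256,291/128,73/32,37/16,19/8,5/2,3 } — 2323/1024
edge 14 of 15 (blue): { 0,1,2,9/4,145/64,1161/512,2323/1024 | 581/256,291/128,73/32,37/16,19/8,5/2,3 } — 4647/2048
edge 15 of 15 (blue): { 0,1,2,9/4,145/64,1161/512,2323/1024,4647/2048 | 581/256,291/128,73/32,37/16,19/8,5/2,3 } — 9295/4096

9295/4096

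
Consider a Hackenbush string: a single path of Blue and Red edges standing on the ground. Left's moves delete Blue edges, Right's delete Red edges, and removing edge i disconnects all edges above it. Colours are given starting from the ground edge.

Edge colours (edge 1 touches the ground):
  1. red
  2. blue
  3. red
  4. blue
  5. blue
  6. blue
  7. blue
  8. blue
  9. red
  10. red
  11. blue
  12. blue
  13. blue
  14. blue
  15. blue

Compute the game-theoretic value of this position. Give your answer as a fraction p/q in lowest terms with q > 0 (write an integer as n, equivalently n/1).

-8385/16384

Recurse on prefixes of the 15-edge string red blue red blue blue blue blue blue red red blue blue blue blue blue:
r: Left { · }, Right { 0 } => simplest -1
rb: Left { -1 }, Right { 0 } => simplest -1/2
rbr: Left { -1 }, Right { -1/2,0 } => simplest -3/4
rbrb: Left { -1,-3/4 }, Right { -1/2,0 } => simplest -5/8
rbrbb: Left { -1,-3/4,-5/8 }, Right { -1/2,0 } => simplest -9/16
rbrbbb: Left { -1,-3/4,-5/8,-9/16 }, Right { -1/2,0 } => simplest -17/32
rbrbbbb: Left { -1,-3/4,-5/8,-9/16,-17/32 }, Right { -1/2,0 } => simplest -33/64
rbrbbbbb: Left { -1,-3/4,-5/8,-9/16,-17/32,-33/64 }, Right { -1/2,0 } => simplest -65/128
rbrbbbbbr: Left { -1,-3/4,-5/8,-9/16,-17/32,-33/64 }, Right { -65/128,-1/2,0 } => simplest -131/256
rbrbbbbbrr: Left { -1,-3/4,-5/8,-9/16,-17/32,-33/64 }, Right { -131/256,-65/128,-1/2,0 } => simplest -263/512
rbrbbbbbrrb: Left { -1,-3/4,-5/8,-9/16,-17/32,-33/64,-263/512 }, Right { -131/256,-65/128,-1/2,0 } => simplest -525/1024
rbrbbbbbrrbb: Left { -1,-3/4,-5/8,-9/16,-17/32,-33/64,-263/512,-525/1024 }, Right { -131/256,-65/128,-1/2,0 } => simplest -1049/2048
rbrbbbbbrrbbb: Left { -1,-3/4,-5/8,-9/16,-17/32,-33/64,-263/512,-525/1024,-1049/2048 }, Right { -131/256,-65/128,-1/2,0 } => simplest -2097/4096
rbrbbbbbrrbbbb: Left { -1,-3/4,-5/8,-9/16,-17/32,-33/64,-263/512,-525/1024,-1049/2048,-2097/4096 }, Right { -131/256,-65/128,-1/2,0 } => simplest -4193/8192
rbrbbbbbrrbbbbb: Left { -1,-3/4,-5/8,-9/16,-17/32,-33/64,-263/512,-525/1024,-1049/2048,-2097/4096,-4193/8192 }, Right { -131/256,-65/128,-1/2,0 } => simplest -8385/16384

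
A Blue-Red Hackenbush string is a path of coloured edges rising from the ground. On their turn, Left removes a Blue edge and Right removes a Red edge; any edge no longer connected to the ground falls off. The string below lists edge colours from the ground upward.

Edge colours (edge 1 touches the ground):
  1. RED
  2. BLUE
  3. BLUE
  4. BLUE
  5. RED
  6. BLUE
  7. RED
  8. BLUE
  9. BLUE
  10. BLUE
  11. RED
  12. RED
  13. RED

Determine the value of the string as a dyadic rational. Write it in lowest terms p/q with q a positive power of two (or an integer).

R: Left { ∅ }, Right { 0 } -> simplest -1
RB: Left { -1 }, Right { 0 } -> simplest -1/2
RBB: Left { -1; -1/2 }, Right { 0 } -> simplest -1/4
RBBB: Left { -1; -1/2; -1/4 }, Right { 0 } -> simplest -1/8
RBBBR: Left { -1; -1/2; -1/4 }, Right { -1/8; 0 } -> simplest -3/16
RBBBRB: Left { -1; -1/2; -1/4; -3/16 }, Right { -1/8; 0 } -> simplest -5/32
RBBBRBR: Left { -1; -1/2; -1/4; -3/16 }, Right { -5/32; -1/8; 0 } -> simplest -11/64
RBBBRBRB: Left { -1; -1/2; -1/4; -3/16; -11/64 }, Right { -5/32; -1/8; 0 } -> simplest -21/128
RBBBRBRBB: Left { -1; -1/2; -1/4; -3/16; -11/64; -21/128 }, Right { -5/32; -1/8; 0 } -> simplest -41/256
RBBBRBRBBB: Left { -1; -1/2; -1/4; -3/16; -11/64; -21/128; -41/256 }, Right { -5/32; -1/8; 0 } -> simplest -81/512
RBBBRBRBBBR: Left { -1; -1/2; -1/4; -3/16; -11/64; -21/128; -41/256 }, Right { -81/512; -5/32; -1/8; 0 } -> simplest -163/1024
RBBBRBRBBBRR: Left { -1; -1/2; -1/4; -3/16; -11/64; -21/128; -41/256 }, Right { -163/1024; -81/512; -5/32; -1/8; 0 } -> simplest -327/2048
RBBBRBRBBBRRR: Left { -1; -1/2; -1/4; -3/16; -11/64; -21/128; -41/256 }, Right { -327/2048; -163/1024; -81/512; -5/32; -1/8; 0 } -> simplest -655/4096

-655/4096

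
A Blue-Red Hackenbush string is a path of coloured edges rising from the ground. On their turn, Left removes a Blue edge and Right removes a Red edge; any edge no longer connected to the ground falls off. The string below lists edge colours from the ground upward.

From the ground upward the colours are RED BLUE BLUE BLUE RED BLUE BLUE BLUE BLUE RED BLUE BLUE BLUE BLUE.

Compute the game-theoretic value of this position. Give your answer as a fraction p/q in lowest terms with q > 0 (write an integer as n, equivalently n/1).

-1057/8192

R: Left {  }, Right { 0 } so simplest -1
RB: Left { -1 }, Right { 0 } so simplest -1/2
RBB: Left { -1, -1/2 }, Right { 0 } so simplest -1/4
RBBB: Left { -1, -1/2, -1/4 }, Right { 0 } so simplest -1/8
RBBBR: Left { -1, -1/2, -1/4 }, Right { -1/8, 0 } so simplest -3/16
RBBBRB: Left { -1, -1/2, -1/4, -3/16 }, Right { -1/8, 0 } so simplest -5/32
RBBBRBB: Left { -1, -1/2, -1/4, -3/16, -5/32 }, Right { -1/8, 0 } so simplest -9/64
RBBBRBBB: Left { -1, -1/2, -1/4, -3/16, -5/32, -9/64 }, Right { -1/8, 0 } so simplest -17/128
RBBBRBBBB: Left { -1, -1/2, -1/4, -3/16, -5/32, -9/64, -17/128 }, Right { -1/8, 0 } so simplest -33/256
RBBBRBBBBR: Left { -1, -1/2, -1/4, -3/16, -5/32, -9/64, -17/128 }, Right { -33/256, -1/8, 0 } so simplest -67/512
RBBBRBBBBRB: Left { -1, -1/2, -1/4, -3/16, -5/32, -9/64, -17/128, -67/512 }, Right { -33/256, -1/8, 0 } so simplest -133/1024
RBBBRBBBBRBB: Left { -1, -1/2, -1/4, -3/16, -5/32, -9/64, -17/128, -67/512, -133/1024 }, Right { -33/256, -1/8, 0 } so simplest -265/2048
RBBBRBBBBRBBB: Left { -1, -1/2, -1/4, -3/16, -5/32, -9/64, -17/128, -67/512, -133/1024, -265/2048 }, Right { -33/256, -1/8, 0 } so simplest -529/4096
RBBBRBBBBRBBBB: Left { -1, -1/2, -1/4, -3/16, -5/32, -9/64, -17/128, -67/512, -133/1024, -265/2048, -529/4096 }, Right { -33/256, -1/8, 0 } so simplest -1057/8192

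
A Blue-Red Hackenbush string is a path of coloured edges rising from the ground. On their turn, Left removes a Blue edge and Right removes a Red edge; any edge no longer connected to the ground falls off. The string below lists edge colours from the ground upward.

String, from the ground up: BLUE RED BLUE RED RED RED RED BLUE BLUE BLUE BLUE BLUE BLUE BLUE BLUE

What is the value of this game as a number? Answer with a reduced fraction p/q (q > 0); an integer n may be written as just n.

Recurse on prefixes of the 15-edge string BLUE RED BLUE RED RED RED RED BLUE BLUE BLUE BLUE BLUE BLUE BLUE BLUE:
G(B) = { 0 | — } gives 1
G(BR) = { 0 | 1 } gives 1/2
G(BRB) = { 0, 1/2 | 1 } gives 3/4
G(BRBR) = { 0, 1/2 | 3/4, 1 } gives 5/8
G(BRBRR) = { 0, 1/2 | 5/8, 3/4, 1 } gives 9/16
G(BRBRRR) = { 0, 1/2 | 9/16, 5/8, 3/4, 1 } gives 17/32
G(BRBRRRR) = { 0, 1/2 | 17/32, 9/16, 5/8, 3/4, 1 } gives 33/64
G(BRBRRRRB) = { 0, 1/2, 33/64 | 17/32, 9/16, 5/8, 3/4, 1 } gives 67/128
G(BRBRRRRBB) = { 0, 1/2, 33/64, 67/128 | 17/32, 9/16, 5/8, 3/4, 1 } gives 135/256
G(BRBRRRRBBB) = { 0, 1/2, 33/64, 67/128, 135/256 | 17/32, 9/16, 5/8, 3/4, 1 } gives 271/512
G(BRBRRRRBBBB) = { 0, 1/2, 33/64, 67/128, 135/256, 271/512 | 17/32, 9/16, 5/8, 3/4, 1 } gives 543/1024
G(BRBRRRRBBBBB) = { 0, 1/2, 33/64, 67/128, 135/256, 271/512, 543/1024 | 17/32, 9/16, 5/8, 3/4, 1 } gives 1087/2048
G(BRBRRRRBBBBBB) = { 0, 1/2, 33/64, 67/128, 135/256, 271/512, 543/1024, 1087/2048 | 17/32, 9/16, 5/8, 3/4, 1 } gives 2175/4096
G(BRBRRRRBBBBBBB) = { 0, 1/2, 33/64, 67/128, 135/256, 271/512, 543/1024, 1087/2048, 2175/4096 | 17/32, 9/16, 5/8, 3/4, 1 } gives 4351/8192
G(BRBRRRRBBBBBBBB) = { 0, 1/2, 33/64, 67/128, 135/256, 271/512, 543/1024, 1087/2048, 2175/4096, 4351/8192 | 17/32, 9/16, 5/8, 3/4, 1 } gives 8703/16384

8703/16384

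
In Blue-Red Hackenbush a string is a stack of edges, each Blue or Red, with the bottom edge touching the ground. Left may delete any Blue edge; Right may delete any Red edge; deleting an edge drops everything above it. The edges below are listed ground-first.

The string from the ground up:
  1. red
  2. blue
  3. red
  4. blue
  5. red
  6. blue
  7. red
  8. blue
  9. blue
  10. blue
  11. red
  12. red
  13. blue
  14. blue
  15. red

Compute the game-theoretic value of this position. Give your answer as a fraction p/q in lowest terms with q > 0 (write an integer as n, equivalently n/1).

-10803/16384

1 of 15 · r · max L −∞ · min R 0 — -1
2 of 15 · rb · max L -1 · min R 0 — -1/2
3 of 15 · rbr · max L -1 · min R -1/2 — -3/4
4 of 15 · rbrb · max L -3/4 · min R -1/2 — -5/8
5 of 15 · rbrbr · max L -3/4 · min R -5/8 — -11/16
6 of 15 · rbrbrb · max L -11/16 · min R -5/8 — -21/32
7 of 15 · rbrbrbr · max L -11/16 · min R -21/32 — -43/64
8 of 15 · rbrbrbrb · max L -43/64 · min R -21/32 — -85/128
9 of 15 · rbrbrbrbb · max L -85/128 · min R -21/32 — -169/256
10 of 15 · rbrbrbrbbb · max L -169/256 · min R -21/32 — -337/512
11 of 15 · rbrbrbrbbbr · max L -169/256 · min R -337/512 — -675/1024
12 of 15 · rbrbrbrbbbrr · max L -169/256 · min R -675/1024 — -1351/2048
13 of 15 · rbrbrbrbbbrrb · max L -1351/2048 · min R -675/1024 — -2701/4096
14 of 15 · rbrbrbrbbbrrbb · max L -2701/4096 · min R -675/1024 — -5401/8192
15 of 15 · rbrbrbrbbbrrbbr · max L -2701/4096 · min R -5401/8192 — -10803/16384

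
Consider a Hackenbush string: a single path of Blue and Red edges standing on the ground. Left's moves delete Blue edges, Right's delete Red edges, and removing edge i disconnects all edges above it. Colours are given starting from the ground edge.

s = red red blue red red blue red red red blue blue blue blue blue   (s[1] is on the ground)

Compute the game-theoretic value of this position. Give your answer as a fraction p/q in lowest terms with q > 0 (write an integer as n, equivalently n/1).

1 of 14 · r · max L −∞ · min R 0 so -1
2 of 14 · rr · max L −∞ · min R -1 so -2
3 of 14 · rrb · max L -2 · min R -1 so -3/2
4 of 14 · rrbr · max L -2 · min R -3/2 so -7/4
5 of 14 · rrbrr · max L -2 · min R -7/4 so -15/8
6 of 14 · rrbrrb · max L -15/8 · min R -7/4 so -29/16
7 of 14 · rrbrrbr · max L -15/8 · min R -29/16 so -59/32
8 of 14 · rrbrrbrr · max L -15/8 · min R -59/32 so -119/64
9 of 14 · rrbrrbrrr · max L -15/8 · min R -119/64 so -239/128
10 of 14 · rrbrrbrrrb · max L -239/128 · min R -119/64 so -477/256
11 of 14 · rrbrrbrrrbb · max L -477/256 · min R -119/64 so -953/512
12 of 14 · rrbrrbrrrbbb · max L -953/512 · min R -119/64 so -1905/1024
13 of 14 · rrbrrbrrrbbbb · max L -1905/1024 · min R -119/64 so -3809/2048
14 of 14 · rrbrrbrrrbbbbb · max L -3809/2048 · min R -119/64 so -7617/4096

-7617/4096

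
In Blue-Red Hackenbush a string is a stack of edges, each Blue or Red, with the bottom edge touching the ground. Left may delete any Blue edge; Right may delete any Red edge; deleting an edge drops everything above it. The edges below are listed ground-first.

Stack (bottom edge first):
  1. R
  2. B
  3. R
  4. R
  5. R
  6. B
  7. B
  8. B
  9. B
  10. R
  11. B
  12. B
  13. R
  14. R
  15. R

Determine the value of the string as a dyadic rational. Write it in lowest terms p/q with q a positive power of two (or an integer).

1 of 15 · R · max L −∞ · min R 0 gives -1
2 of 15 · RB · max L -1 · min R 0 gives -1/2
3 of 15 · RBR · max L -1 · min R -1/2 gives -3/4
4 of 15 · RBRR · max L -1 · min R -3/4 gives -7/8
5 of 15 · RBRRR · max L -1 · min R -7/8 gives -15/16
6 of 15 · RBRRRB · max L -15/16 · min R -7/8 gives -29/32
7 of 15 · RBRRRBB · max L -29/32 · min R -7/8 gives -57/64
8 of 15 · RBRRRBBB · max L -57/64 · min R -7/8 gives -113/128
9 of 15 · RBRRRBBBB · max L -113/128 · min R -7/8 gives -225/256
10 of 15 · RBRRRBBBBR · max L -113/128 · min R -225/256 gives -451/512
11 of 15 · RBRRRBBBBRB · max L -451/512 · min R -225/256 gives -901/1024
12 of 15 · RBRRRBBBBRBB · max L -901/1024 · min R -225/256 gives -1801/2048
13 of 15 · RBRRRBBBBRBBR · max L -901/1024 · min R -1801/2048 gives -3603/4096
14 of 15 · RBRRRBBBBRBBRR · max L -901/1024 · min R -3603/4096 gives -7207/8192
15 of 15 · RBRRRBBBBRBBRRR · max L -901/1024 · min R -7207/8192 gives -14415/16384

-14415/16384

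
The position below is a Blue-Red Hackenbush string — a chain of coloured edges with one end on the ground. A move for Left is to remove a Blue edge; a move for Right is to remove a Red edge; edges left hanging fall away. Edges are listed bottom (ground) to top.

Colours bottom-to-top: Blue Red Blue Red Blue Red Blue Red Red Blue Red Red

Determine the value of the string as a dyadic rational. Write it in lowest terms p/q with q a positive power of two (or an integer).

B: Left { 0 }, Right { (no moves) } — simplest 1
BR: Left { 0 }, Right { 1 } — simplest 1/2
BRB: Left { 0; 1/2 }, Right { 1 } — simplest 3/4
BRBR: Left { 0; 1/2 }, Right { 3/4; 1 } — simplest 5/8
BRBRB: Left { 0; 1/2; 5/8 }, Right { 3/4; 1 } — simplest 11/16
BRBRBR: Left { 0; 1/2; 5/8 }, Right { 11/16; 3/4; 1 } — simplest 21/32
BRBRBRB: Left { 0; 1/2; 5/8; 21/32 }, Right { 11/16; 3/4; 1 } — simplest 43/64
BRBRBRBR: Left { 0; 1/2; 5/8; 21/32 }, Right { 43/64; 11/16; 3/4; 1 } — simplest 85/128
BRBRBRBRR: Left { 0; 1/2; 5/8; 21/32 }, Right { 85/128; 43/64; 11/16; 3/4; 1 } — simplest 169/256
BRBRBRBRRB: Left { 0; 1/2; 5/8; 21/32; 169/256 }, Right { 85/128; 43/64; 11/16; 3/4; 1 } — simplest 339/512
BRBRBRBRRBR: Left { 0; 1/2; 5/8; 21/32; 169/256 }, Right { 339/512; 85/128; 43/64; 11/16; 3/4; 1 } — simplest 677/1024
BRBRBRBRRBRR: Left { 0; 1/2; 5/8; 21/32; 169/256 }, Right { 677/1024; 339/512; 85/128; 43/64; 11/16; 3/4; 1 } — simplest 1353/2048

1353/2048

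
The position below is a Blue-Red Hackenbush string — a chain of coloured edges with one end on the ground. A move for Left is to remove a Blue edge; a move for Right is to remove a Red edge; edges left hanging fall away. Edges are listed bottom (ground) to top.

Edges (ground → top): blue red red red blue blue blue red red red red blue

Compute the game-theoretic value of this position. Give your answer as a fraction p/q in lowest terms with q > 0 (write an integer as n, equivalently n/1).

451/2048

edge 1 of 12 (blue): { 0 | none } ⇒ 1
edge 2 of 12 (red): { 0 | 1 } ⇒ 1/2
edge 3 of 12 (red): { 0 | 1/2 1 } ⇒ 1/4
edge 4 of 12 (red): { 0 | 1/4 1/2 1 } ⇒ 1/8
edge 5 of 12 (blue): { 0 1/8 | 1/4 1/2 1 } ⇒ 3/16
edge 6 of 12 (blue): { 0 1/8 3/16 | 1/4 1/2 1 } ⇒ 7/32
edge 7 of 12 (blue): { 0 1/8 3/16 7/32 | 1/4 1/2 1 } ⇒ 15/64
edge 8 of 12 (red): { 0 1/8 3/16 7/32 | 15/64 1/4 1/2 1 } ⇒ 29/128
edge 9 of 12 (red): { 0 1/8 3/16 7/32 | 29/128 15/64 1/4 1/2 1 } ⇒ 57/256
edge 10 of 12 (red): { 0 1/8 3/16 7/32 | 57/256 29/128 15/64 1/4 1/2 1 } ⇒ 113/512
edge 11 of 12 (red): { 0 1/8 3/16 7/32 | 113/512 57/256 29/128 15/64 1/4 1/2 1 } ⇒ 225/1024
edge 12 of 12 (blue): { 0 1/8 3/16 7/32 225/1024 | 113/512 57/256 29/128 15/64 1/4 1/2 1 } ⇒ 451/2048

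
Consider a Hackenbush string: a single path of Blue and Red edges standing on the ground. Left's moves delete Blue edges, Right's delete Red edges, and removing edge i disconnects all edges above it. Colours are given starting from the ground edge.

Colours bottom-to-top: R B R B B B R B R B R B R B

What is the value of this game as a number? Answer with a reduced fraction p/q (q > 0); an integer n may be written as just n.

-4437/8192

G(R) = { ∅ | 0 } -> -1
G(RB) = { -1 | 0 } -> -1/2
G(RBR) = { -1 | -1/2 0 } -> -3/4
G(RBRB) = { -1 -3/4 | -1/2 0 } -> -5/8
G(RBRBB) = { -1 -3/4 -5/8 | -1/2 0 } -> -9/16
G(RBRBBB) = { -1 -3/4 -5/8 -9/16 | -1/2 0 } -> -17/32
G(RBRBBBR) = { -1 -3/4 -5/8 -9/16 | -17/32 -1/2 0 } -> -35/64
G(RBRBBBRB) = { -1 -3/4 -5/8 -9/16 -35/64 | -17/32 -1/2 0 } -> -69/128
G(RBRBBBRBR) = { -1 -3/4 -5/8 -9/16 -35/64 | -69/128 -17/32 -1/2 0 } -> -139/256
G(RBRBBBRBRB) = { -1 -3/4 -5/8 -9/16 -35/64 -139/256 | -69/128 -17/32 -1/2 0 } -> -277/512
G(RBRBBBRBRBR) = { -1 -3/4 -5/8 -9/16 -35/64 -139/256 | -277/512 -69/128 -17/32 -1/2 0 } -> -555/1024
G(RBRBBBRBRBRB) = { -1 -3/4 -5/8 -9/16 -35/64 -139/256 -555/1024 | -277/512 -69/128 -17/32 -1/2 0 } -> -1109/2048
G(RBRBBBRBRBRBR) = { -1 -3/4 -5/8 -9/16 -35/64 -139/256 -555/1024 | -1109/2048 -277/512 -69/128 -17/32 -1/2 0 } -> -2219/4096
G(RBRBBBRBRBRBRB) = { -1 -3/4 -5/8 -9/16 -35/64 -139/256 -555/1024 -2219/4096 | -1109/2048 -277/512 -69/128 -17/32 -1/2 0 } -> -4437/8192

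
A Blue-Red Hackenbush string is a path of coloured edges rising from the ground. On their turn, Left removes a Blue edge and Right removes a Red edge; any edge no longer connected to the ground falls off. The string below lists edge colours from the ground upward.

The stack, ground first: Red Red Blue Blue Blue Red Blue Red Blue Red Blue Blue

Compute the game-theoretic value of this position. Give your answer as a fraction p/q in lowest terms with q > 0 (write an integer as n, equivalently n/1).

-1193/1024

step 1: add Red to get R; options L={  } R={ 0 } = -1
step 2: add Red to get RR; options L={  } R={ -1, 0 } = -2
step 3: add Blue to get RRB; options L={ -2 } R={ -1, 0 } = -3/2
step 4: add Blue to get RRBB; options L={ -2, -3/2 } R={ -1, 0 } = -5/4
step 5: add Blue to get RRBBB; options L={ -2, -3/2, -5/4 } R={ -1, 0 } = -9/8
step 6: add Red to get RRBBBR; options L={ -2, -3/2, -5/4 } R={ -9/8, -1, 0 } = -19/16
step 7: add Blue to get RRBBBRB; options L={ -2, -3/2, -5/4, -19/16 } R={ -9/8, -1, 0 } = -37/32
step 8: add Red to get RRBBBRBR; options L={ -2, -3/2, -5/4, -19/16 } R={ -37/32, -9/8, -1, 0 } = -75/64
step 9: add Blue to get RRBBBRBRB; options L={ -2, -3/2, -5/4, -19/16, -75/64 } R={ -37/32, -9/8, -1, 0 } = -149/128
step 10: add Red to get RRBBBRBRBR; options L={ -2, -3/2, -5/4, -19/16, -75/64 } R={ -149/128, -37/32, -9/8, -1, 0 } = -299/256
step 11: add Blue to get RRBBBRBRBRB; options L={ -2, -3/2, -5/4, -19/16, -75/64, -299/256 } R={ -149/128, -37/32, -9/8, -1, 0 } = -597/512
step 12: add Blue to get RRBBBRBRBRBB; options L={ -2, -3/2, -5/4, -19/16, -75/64, -299/256, -597/512 } R={ -149/128, -37/32, -9/8, -1, 0 } = -1193/1024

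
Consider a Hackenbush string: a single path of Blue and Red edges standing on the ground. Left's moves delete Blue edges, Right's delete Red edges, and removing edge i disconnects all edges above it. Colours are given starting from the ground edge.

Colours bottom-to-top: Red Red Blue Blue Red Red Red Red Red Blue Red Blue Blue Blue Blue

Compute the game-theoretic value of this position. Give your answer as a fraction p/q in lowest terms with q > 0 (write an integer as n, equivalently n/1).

Build v(s[:k]) for k = 1..15, string s = Red Red Blue Blue Red Red Red Red Red Blue Red Blue Blue Blue Blue.
edge 1 of 15 (Red): { (no moves) | 0 } so -1
edge 2 of 15 (Red): { (no moves) | -1,0 } so -2
edge 3 of 15 (Blue): { -2 | -1,0 } so -3/2
edge 4 of 15 (Blue): { -2,-3/2 | -1,0 } so -5/4
edge 5 of 15 (Red): { -2,-3/2 | -5/4,-1,0 } so -11/8
edge 6 of 15 (Red): { -2,-3/2 | -11/8,-5/4,-1,0 } so -23/16
edge 7 of 15 (Red): { -2,-3/2 | -23/16,-11/8,-5/4,-1,0 } so -47/32
edge 8 of 15 (Red): { -2,-3/2 | -47/32,-23/16,-11/8,-5/4,-1,0 } so -95/64
edge 9 of 15 (Red): { -2,-3/2 | -95/64,-47/32,-23/16,-11/8,-5/4,-1,0 } so -191/128
edge 10 of 15 (Blue): { -2,-3/2,-191/128 | -95/64,-47/32,-23/16,-11/8,-5/4,-1,0 } so -381/256
edge 11 of 15 (Red): { -2,-3/2,-191/128 | -381/256,-95/64,-47/32,-23/16,-11/8,-5/4,-1,0 } so -763/512
edge 12 of 15 (Blue): { -2,-3/2,-191/128,-763/512 | -381/256,-95/64,-47/32,-23/16,-11/8,-5/4,-1,0 } so -1525/1024
edge 13 of 15 (Blue): { -2,-3/2,-191/128,-763/512,-1525/1024 | -381/256,-95/64,-47/32,-23/16,-11/8,-5/4,-1,0 } so -3049/2048
edge 14 of 15 (Blue): { -2,-3/2,-191/128,-763/512,-1525/1024,-3049/2048 | -381/256,-95/64,-47/32,-23/16,-11/8,-5/4,-1,0 } so -6097/4096
edge 15 of 15 (Blue): { -2,-3/2,-191/128,-763/512,-1525/1024,-3049/2048,-6097/4096 | -381/256,-95/64,-47/32,-23/16,-11/8,-5/4,-1,0 } so -12193/8192

-12193/8192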